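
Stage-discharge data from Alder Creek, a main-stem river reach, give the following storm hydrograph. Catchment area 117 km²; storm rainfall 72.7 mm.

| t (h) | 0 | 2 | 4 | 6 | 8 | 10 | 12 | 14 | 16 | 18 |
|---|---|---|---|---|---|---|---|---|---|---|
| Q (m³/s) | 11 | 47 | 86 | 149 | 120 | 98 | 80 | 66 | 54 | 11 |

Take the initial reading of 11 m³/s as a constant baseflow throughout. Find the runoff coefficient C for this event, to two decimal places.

ΣQ_DR = 612.0 m³/s; V = ΣQ_DR·Δt = 4.406 × 10^6 m³.
Runoff depth d = V / A = 37.66 mm.
C = d / P = 37.66 / 72.7 = 0.52.

C ≈ 0.52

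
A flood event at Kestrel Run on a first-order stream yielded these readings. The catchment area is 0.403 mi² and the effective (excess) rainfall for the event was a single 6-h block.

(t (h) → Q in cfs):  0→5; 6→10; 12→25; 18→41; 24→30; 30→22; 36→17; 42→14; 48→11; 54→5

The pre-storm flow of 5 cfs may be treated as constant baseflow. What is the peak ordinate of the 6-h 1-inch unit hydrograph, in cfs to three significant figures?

Direct runoff: 0.0, 5.0, 20.0, 36.0, 25.0, 17.0, 12.0, 9.0, 6.0, 0.0 cfs; ΣQ_DR = 130.0 cfs, peak = 36.0 cfs.
Runoff depth d = ΣQ_DR·Δt / A = 130.0 × 21600 / (0.403 mi²) = 2.999 in.
The 1-inch UH is the DRH scaled by (1 in)/d, so U_p = 36.0 × 1/2.999 = 12.0 cfs.

U_p ≈ 12.0 cfs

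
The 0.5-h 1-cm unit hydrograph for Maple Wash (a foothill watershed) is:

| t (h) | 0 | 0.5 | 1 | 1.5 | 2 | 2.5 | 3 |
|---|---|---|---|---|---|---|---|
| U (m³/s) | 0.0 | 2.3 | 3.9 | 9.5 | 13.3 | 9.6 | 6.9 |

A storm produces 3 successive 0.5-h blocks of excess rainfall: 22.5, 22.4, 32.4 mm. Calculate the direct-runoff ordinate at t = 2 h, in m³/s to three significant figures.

By discrete convolution, Q_j = Σ (P_i / 10 mm) · U_{j−i}.
At t = 2 h (j=4): Q = (22.5/10)·13.3 + (22.4/10)·9.5 + (32.4/10)·3.9 = 63.8 m³/s.

Q ≈ 63.8 m³/s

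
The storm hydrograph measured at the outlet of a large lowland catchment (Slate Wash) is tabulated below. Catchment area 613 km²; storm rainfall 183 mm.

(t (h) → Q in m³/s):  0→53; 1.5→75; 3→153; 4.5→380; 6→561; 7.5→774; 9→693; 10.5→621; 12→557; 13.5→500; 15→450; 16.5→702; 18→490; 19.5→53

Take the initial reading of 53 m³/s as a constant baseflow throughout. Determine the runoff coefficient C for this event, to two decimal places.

ΣQ_DR = 5320 m³/s; V = ΣQ_DR·Δt = 2.873 × 10^7 m³.
Runoff depth d = V / A = 46.86 mm.
C = d / P = 46.86 / 183 = 0.26.

C ≈ 0.26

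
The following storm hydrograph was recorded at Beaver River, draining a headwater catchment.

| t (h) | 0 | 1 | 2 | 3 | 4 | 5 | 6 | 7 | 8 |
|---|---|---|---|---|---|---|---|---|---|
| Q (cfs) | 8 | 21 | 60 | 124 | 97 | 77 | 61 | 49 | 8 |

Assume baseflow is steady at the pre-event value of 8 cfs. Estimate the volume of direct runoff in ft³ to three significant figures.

Direct-runoff ordinates (Q − Q_b): 0.0, 13.0, 52.0, 116.0, 89.0, 69.0, 53.0, 41.0, 0.0 cfs.
ΣQ_DR = 433.0 cfs.
With Δt = 1 h = 3600 s, V = ΣQ_DR · Δt = 433.0 × 3600 = 1.56 × 10^6 ft³.

V ≈ 1.56 × 10^6 ft³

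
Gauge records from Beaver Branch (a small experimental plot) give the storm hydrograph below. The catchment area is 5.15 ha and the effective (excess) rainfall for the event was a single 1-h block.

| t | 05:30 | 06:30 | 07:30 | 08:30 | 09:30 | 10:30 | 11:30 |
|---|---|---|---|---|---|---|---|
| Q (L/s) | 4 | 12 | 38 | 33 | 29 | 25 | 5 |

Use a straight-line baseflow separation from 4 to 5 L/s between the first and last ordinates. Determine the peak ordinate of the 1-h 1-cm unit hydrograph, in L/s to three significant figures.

Direct runoff: 0.00, 7.83, 33.67, 28.50, 24.33, 20.17, 0.00 L/s; ΣQ_DR = 114.5 L/s, peak = 33.67 L/s.
Runoff depth d = ΣQ_DR·Δt / A = 114.5 × 3600 / (5.15 ha) = 8.004 mm.
The 1-cm UH is the DRH scaled by (10 mm)/d, so U_p = 33.67 × 10/8.004 = 42.1 L/s.

U_p ≈ 42.1 L/s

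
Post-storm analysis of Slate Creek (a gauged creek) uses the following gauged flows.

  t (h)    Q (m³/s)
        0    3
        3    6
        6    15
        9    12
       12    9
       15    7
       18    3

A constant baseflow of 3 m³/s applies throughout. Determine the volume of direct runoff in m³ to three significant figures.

V ≈ 3.67 × 10^5 m³

Direct-runoff ordinates (Q − Q_b): 0.0, 3.0, 12.0, 9.0, 6.0, 4.0, 0.0 m³/s.
ΣQ_DR = 34.00 m³/s.
With Δt = 3 h = 10800 s, V = ΣQ_DR · Δt = 34.00 × 10800 = 3.67 × 10^5 m³.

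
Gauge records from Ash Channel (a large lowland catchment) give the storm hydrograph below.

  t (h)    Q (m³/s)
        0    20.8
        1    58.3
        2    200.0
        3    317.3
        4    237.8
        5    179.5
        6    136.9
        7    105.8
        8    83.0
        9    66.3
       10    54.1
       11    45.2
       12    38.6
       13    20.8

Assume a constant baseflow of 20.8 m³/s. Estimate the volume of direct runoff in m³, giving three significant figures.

V ≈ 4.58 × 10^6 m³

Direct-runoff ordinates (Q − Q_b): 0.0, 37.5, 179.2, 296.5, 217.0, 158.7, 116.1, 85.0, 62.2, 45.5, 33.3, 24.4, 17.8, 0.0 m³/s.
ΣQ_DR = 1273 m³/s.
With Δt = 1 h = 3600 s, V = ΣQ_DR · Δt = 1273 × 3600 = 4.58 × 10^6 m³.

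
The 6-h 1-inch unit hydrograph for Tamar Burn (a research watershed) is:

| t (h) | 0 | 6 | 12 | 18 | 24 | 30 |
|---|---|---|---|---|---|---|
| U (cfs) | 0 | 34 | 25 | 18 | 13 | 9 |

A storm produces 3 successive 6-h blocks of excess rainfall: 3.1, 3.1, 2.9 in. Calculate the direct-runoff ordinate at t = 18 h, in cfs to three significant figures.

Q ≈ 232 cfs

By discrete convolution, Q_j = Σ (P_i / 1 in) · U_{j−i}.
At t = 18 h (j=3): Q = (3.1/1)·18 + (3.1/1)·25 + (2.9/1)·34 = 232 cfs.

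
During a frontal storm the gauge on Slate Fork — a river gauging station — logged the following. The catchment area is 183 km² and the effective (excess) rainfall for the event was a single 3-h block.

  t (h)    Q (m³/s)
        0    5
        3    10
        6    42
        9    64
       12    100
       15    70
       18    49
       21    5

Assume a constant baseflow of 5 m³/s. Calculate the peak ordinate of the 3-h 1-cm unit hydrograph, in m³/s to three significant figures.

Direct runoff: 0.0, 5.0, 37.0, 59.0, 95.0, 65.0, 44.0, 0.0 m³/s; ΣQ_DR = 305.0 m³/s, peak = 95.0 m³/s.
Runoff depth d = ΣQ_DR·Δt / A = 305.0 × 10800 / (183 km²) = 18.00 mm.
The 1-cm UH is the DRH scaled by (10 mm)/d, so U_p = 95.0 × 10/18.00 = 52.8 m³/s.

U_p ≈ 52.8 m³/s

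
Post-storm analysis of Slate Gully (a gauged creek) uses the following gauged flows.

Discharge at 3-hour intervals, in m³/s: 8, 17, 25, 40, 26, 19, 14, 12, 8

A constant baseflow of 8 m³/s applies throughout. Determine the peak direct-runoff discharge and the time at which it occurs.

Q_p = 32.0 m³/s at t = 9 h

Subtracting baseflow gives direct-runoff ordinates: 0.0, 9.0, 17.0, 32.0, 18.0, 11.0, 6.0, 4.0, 0.0 m³/s.
The maximum is 32.0 m³/s, occurring at the reading for t = 9 h.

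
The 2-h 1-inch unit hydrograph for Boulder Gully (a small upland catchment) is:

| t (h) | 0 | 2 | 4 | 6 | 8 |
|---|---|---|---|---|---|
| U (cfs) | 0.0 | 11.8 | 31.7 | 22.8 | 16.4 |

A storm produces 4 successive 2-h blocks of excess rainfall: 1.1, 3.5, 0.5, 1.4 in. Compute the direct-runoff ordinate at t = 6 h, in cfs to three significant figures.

Q ≈ 142 cfs

By discrete convolution, Q_j = Σ (P_i / 1 in) · U_{j−i}.
At t = 6 h (j=3): Q = (1.1/1)·22.8 + (3.5/1)·31.7 + (0.5/1)·11.8 + (1.4/1)·0.0 = 142 cfs.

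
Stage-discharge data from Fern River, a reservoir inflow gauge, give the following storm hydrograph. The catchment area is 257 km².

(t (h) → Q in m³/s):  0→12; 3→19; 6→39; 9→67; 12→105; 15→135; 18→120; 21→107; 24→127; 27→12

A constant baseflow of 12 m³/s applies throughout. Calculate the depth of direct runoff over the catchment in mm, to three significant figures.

Direct runoff: 0.0, 7.0, 27.0, 55.0, 93.0, 123.0, 108.0, 95.0, 115.0, 0.0 m³/s; ΣQ_DR = 623.0 m³/s.
V = ΣQ_DR · Δt = 623.0 × 10800 s = 6.728 × 10^6 m³.
Over A = 257 km², depth = V / A = 26.2 mm.

d ≈ 26.2 mm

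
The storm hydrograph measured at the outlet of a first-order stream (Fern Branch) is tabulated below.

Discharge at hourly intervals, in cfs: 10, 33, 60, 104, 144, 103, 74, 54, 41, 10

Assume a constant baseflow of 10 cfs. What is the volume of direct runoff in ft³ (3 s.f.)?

V ≈ 1.92 × 10^6 ft³

Direct-runoff ordinates (Q − Q_b): 0.0, 23.0, 50.0, 94.0, 134.0, 93.0, 64.0, 44.0, 31.0, 0.0 cfs.
ΣQ_DR = 533.0 cfs.
With Δt = 1 h = 3600 s, V = ΣQ_DR · Δt = 533.0 × 3600 = 1.92 × 10^6 ft³.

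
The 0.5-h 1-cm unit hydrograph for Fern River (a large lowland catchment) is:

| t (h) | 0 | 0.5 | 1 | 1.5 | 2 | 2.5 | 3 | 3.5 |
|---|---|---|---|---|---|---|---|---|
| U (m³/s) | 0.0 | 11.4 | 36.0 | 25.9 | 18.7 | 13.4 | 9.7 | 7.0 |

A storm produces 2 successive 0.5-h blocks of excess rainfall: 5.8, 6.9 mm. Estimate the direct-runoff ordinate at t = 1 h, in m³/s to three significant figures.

By discrete convolution, Q_j = Σ (P_i / 10 mm) · U_{j−i}.
At t = 1 h (j=2): Q = (5.8/10)·36.0 + (6.9/10)·11.4 = 28.7 m³/s.

Q ≈ 28.7 m³/s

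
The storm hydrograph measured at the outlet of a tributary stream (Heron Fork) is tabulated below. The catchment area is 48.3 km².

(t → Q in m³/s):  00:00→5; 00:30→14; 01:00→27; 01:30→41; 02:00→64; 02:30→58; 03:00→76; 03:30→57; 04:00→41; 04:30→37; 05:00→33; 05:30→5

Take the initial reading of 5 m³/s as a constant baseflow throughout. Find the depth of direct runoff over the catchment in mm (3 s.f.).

d ≈ 14.8 mm

Direct runoff: 0.0, 9.0, 22.0, 36.0, 59.0, 53.0, 71.0, 52.0, 36.0, 32.0, 28.0, 0.0 m³/s; ΣQ_DR = 398.0 m³/s.
V = ΣQ_DR · Δt = 398.0 × 1800 s = 7.164 × 10^5 m³.
Over A = 48.3 km², depth = V / A = 14.8 mm.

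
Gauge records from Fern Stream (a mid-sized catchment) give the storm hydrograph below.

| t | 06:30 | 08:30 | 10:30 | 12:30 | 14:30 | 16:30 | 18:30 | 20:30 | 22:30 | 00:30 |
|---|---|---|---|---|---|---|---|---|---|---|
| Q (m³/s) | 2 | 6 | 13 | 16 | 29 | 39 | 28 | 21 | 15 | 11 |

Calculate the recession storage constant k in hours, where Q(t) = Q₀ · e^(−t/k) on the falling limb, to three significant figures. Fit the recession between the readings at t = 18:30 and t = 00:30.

On the falling limb, Q drops from 28 to 11 m³/s between t = 18:30 and t = 00:30 (Δt = 6 h).
k = −Δt / ln(Q₂/Q₁) = −6 / ln(11/28) = 6.42 h.

k ≈ 6.42 h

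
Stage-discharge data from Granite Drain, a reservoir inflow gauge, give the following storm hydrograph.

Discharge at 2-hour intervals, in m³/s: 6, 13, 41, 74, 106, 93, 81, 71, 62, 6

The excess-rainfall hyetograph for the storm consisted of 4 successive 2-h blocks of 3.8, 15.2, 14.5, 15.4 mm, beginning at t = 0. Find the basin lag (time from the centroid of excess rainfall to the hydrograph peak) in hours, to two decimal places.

t_L ≈ 3.30 h

Centroid of excess rainfall: t_c = Σ P_i·t̄_i / ΣP_i = 4.6973 h (block centres at 1, 3, 5, 7 h).
Hydrograph peak occurs at t = 8 h, so basin lag t_L = 8 − 4.6973 = 3.30 h.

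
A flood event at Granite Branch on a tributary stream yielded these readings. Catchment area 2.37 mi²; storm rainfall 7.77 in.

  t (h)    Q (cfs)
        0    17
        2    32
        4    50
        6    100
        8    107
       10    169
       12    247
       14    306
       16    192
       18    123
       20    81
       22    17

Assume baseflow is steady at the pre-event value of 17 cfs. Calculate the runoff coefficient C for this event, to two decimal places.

ΣQ_DR = 1237 cfs; V = ΣQ_DR·Δt = 8.906 × 10^6 ft³.
Runoff depth d = V / A = 1.618 in.
C = d / P = 1.618 / 7.77 = 0.21.

C ≈ 0.21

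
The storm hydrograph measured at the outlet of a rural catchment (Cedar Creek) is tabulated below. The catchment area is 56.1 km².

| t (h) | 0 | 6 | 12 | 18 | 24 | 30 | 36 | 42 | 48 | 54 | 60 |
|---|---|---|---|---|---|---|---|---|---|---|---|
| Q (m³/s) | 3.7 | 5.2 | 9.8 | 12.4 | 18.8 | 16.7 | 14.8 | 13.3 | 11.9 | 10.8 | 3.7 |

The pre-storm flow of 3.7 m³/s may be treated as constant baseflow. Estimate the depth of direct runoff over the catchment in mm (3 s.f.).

Direct runoff: 0.0, 1.5, 6.1, 8.7, 15.1, 13.0, 11.1, 9.6, 8.2, 7.1, 0.0 m³/s; ΣQ_DR = 80.40 m³/s.
V = ΣQ_DR · Δt = 80.40 × 21600 s = 1.737 × 10^6 m³.
Over A = 56.1 km², depth = V / A = 31.0 mm.

d ≈ 31.0 mm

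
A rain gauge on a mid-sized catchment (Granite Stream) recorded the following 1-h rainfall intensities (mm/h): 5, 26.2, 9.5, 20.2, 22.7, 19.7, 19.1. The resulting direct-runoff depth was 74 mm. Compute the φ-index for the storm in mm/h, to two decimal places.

φ ≈ 7.23 mm/h

Only the 6 blocks with intensity above φ contribute runoff: 26.2, 9.5, 20.2, 22.7, 19.7, 19.1 mm/h.
Σ(I−φ)·Δt = d  ⇒  (26.2+9.5+20.2+22.7+19.7+19.1 − 6φ)·1 = 74
φ = (117.4 − 74/1) / 6 = 7.23 mm/h.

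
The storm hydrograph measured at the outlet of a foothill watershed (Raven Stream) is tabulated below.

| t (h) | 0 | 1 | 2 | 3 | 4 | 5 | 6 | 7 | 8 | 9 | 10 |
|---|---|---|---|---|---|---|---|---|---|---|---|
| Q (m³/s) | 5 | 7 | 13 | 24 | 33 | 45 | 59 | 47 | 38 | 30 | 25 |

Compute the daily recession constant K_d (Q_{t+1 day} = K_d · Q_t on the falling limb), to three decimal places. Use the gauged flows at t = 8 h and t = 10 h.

Between t = 8 h and t = 10 h the flow falls from 38 to 25 m³/s over 2×1 h = 2 h.
Per-interval ratio K = (25/38)^(1/2) = 0.8111; K_d = K^(24/1) = 0.007.

K_d ≈ 0.007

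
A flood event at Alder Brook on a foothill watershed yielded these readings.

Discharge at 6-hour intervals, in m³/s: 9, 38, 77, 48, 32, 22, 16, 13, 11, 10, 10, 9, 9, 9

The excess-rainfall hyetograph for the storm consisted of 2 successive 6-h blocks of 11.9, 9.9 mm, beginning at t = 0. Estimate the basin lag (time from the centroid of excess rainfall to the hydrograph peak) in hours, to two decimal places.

Centroid of excess rainfall: t_c = Σ P_i·t̄_i / ΣP_i = 5.7248 h (block centres at 3, 9 h).
Hydrograph peak occurs at t = 12 h, so basin lag t_L = 12 − 5.7248 = 6.28 h.

t_L ≈ 6.28 h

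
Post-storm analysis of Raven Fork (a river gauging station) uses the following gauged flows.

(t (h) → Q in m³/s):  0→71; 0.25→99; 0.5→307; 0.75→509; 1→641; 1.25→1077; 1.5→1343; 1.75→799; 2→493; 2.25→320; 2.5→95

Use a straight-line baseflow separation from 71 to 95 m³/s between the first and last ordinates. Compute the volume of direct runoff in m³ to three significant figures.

V ≈ 4.36 × 10^6 m³

Direct-runoff ordinates (Q − Q_b): 0.00, 25.60, 231.20, 430.80, 560.40, 994.00, 1257.60, 711.20, 402.80, 227.40, 0.00 m³/s.
ΣQ_DR = 4841 m³/s.
With Δt = 0.25 h = 900 s, V = ΣQ_DR · Δt = 4841 × 900 = 4.36 × 10^6 m³.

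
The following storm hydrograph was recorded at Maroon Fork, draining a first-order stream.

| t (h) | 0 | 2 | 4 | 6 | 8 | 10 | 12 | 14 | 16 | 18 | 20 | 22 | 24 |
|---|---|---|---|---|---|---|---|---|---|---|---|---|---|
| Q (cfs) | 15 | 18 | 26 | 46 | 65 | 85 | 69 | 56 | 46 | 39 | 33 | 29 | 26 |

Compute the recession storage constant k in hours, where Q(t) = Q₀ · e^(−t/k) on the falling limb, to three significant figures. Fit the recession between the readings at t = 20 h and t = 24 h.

k ≈ 16.8 h

On the falling limb, Q drops from 33 to 26 cfs between t = 20 h and t = 24 h (Δt = 4 h).
k = −Δt / ln(Q₂/Q₁) = −4 / ln(26/33) = 16.8 h.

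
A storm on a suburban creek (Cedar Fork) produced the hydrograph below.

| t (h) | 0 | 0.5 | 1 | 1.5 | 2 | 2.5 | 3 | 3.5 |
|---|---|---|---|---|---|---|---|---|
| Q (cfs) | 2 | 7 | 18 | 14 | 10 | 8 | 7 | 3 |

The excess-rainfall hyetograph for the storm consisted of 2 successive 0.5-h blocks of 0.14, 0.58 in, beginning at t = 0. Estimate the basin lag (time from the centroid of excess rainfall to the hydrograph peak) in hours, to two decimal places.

Centroid of excess rainfall: t_c = Σ P_i·t̄_i / ΣP_i = 0.6528 h (block centres at 0.25, 0.75 h).
Hydrograph peak occurs at t = 1 h, so basin lag t_L = 1 − 0.6528 = 0.35 h.

t_L ≈ 0.35 h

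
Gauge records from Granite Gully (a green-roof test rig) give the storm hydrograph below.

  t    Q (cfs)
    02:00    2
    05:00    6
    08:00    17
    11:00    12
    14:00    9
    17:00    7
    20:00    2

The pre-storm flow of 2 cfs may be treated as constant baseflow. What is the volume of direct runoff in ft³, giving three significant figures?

Direct-runoff ordinates (Q − Q_b): 0.0, 4.0, 15.0, 10.0, 7.0, 5.0, 0.0 cfs.
ΣQ_DR = 41.00 cfs.
With Δt = 3 h = 10800 s, V = ΣQ_DR · Δt = 41.00 × 10800 = 4.43 × 10^5 ft³.

V ≈ 4.43 × 10^5 ft³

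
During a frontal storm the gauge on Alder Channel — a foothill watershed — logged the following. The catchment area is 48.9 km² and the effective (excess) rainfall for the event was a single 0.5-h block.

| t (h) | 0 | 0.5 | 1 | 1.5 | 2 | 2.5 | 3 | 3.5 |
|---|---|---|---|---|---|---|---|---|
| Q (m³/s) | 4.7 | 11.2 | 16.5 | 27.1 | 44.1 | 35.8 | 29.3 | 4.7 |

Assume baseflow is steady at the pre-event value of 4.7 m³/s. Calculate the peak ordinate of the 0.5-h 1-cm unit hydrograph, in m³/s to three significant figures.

U_p ≈ 78.8 m³/s

Direct runoff: 0.0, 6.5, 11.8, 22.4, 39.4, 31.1, 24.6, 0.0 m³/s; ΣQ_DR = 135.8 m³/s, peak = 39.4 m³/s.
Runoff depth d = ΣQ_DR·Δt / A = 135.8 × 1800 / (48.9 km²) = 4.999 mm.
The 1-cm UH is the DRH scaled by (10 mm)/d, so U_p = 39.4 × 10/4.999 = 78.8 m³/s.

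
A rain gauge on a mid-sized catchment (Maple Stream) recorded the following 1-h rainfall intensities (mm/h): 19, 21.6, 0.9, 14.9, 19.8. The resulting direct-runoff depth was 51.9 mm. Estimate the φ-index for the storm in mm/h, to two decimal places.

Only the 4 blocks with intensity above φ contribute runoff: 19, 21.6, 14.9, 19.8 mm/h.
Σ(I−φ)·Δt = d  ⇒  (19+21.6+14.9+19.8 − 4φ)·1 = 51.9
φ = (75.30 − 51.9/1) / 4 = 5.85 mm/h.

φ ≈ 5.85 mm/h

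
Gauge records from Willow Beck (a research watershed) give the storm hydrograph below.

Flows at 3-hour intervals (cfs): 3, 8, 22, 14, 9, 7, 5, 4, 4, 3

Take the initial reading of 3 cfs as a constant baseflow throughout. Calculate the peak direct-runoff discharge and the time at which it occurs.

Q_p = 19.0 cfs at t = 6 h

Subtracting baseflow gives direct-runoff ordinates: 0.0, 5.0, 19.0, 11.0, 6.0, 4.0, 2.0, 1.0, 1.0, 0.0 cfs.
The maximum is 19.0 cfs, occurring at the reading for t = 6 h.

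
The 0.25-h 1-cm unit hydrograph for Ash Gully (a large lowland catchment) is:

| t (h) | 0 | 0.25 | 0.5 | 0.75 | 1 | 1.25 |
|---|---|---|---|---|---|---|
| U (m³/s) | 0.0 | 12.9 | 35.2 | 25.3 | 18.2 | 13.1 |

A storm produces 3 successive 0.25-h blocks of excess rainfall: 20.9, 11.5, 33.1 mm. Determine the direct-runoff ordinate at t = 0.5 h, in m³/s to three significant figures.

Q ≈ 88.4 m³/s

By discrete convolution, Q_j = Σ (P_i / 10 mm) · U_{j−i}.
At t = 0.5 h (j=2): Q = (20.9/10)·35.2 + (11.5/10)·12.9 + (33.1/10)·0.0 = 88.4 m³/s.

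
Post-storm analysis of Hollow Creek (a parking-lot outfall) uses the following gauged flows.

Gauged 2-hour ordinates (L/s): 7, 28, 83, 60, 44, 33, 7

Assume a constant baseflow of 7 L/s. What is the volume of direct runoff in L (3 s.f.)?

Direct-runoff ordinates (Q − Q_b): 0.0, 21.0, 76.0, 53.0, 37.0, 26.0, 0.0 L/s.
ΣQ_DR = 213.0 L/s.
With Δt = 2 h = 7200 s, V = ΣQ_DR · Δt = 213.0 × 7200 = 1.53 × 10^6 L.

V ≈ 1.53 × 10^6 L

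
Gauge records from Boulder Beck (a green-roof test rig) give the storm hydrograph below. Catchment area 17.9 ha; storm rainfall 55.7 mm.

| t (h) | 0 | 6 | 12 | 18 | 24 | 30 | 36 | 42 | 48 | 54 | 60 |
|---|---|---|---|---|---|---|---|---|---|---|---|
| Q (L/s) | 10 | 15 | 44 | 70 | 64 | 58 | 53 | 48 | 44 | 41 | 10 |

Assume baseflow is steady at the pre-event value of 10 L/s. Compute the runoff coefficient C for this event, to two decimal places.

C ≈ 0.75

ΣQ_DR = 347.0 L/s; V = ΣQ_DR·Δt = 7.495 × 10^6 L.
Runoff depth d = V / A = 41.87 mm.
C = d / P = 41.87 / 55.7 = 0.75.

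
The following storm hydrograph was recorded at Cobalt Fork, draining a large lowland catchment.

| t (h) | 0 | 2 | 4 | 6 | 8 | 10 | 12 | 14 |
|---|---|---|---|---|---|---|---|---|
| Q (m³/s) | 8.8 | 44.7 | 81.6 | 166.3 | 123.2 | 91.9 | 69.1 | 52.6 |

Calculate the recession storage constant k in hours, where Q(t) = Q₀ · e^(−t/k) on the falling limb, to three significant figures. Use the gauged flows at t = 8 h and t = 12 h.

k ≈ 6.92 h

On the falling limb, Q drops from 123.2 to 69.1 m³/s between t = 8 h and t = 12 h (Δt = 4 h).
k = −Δt / ln(Q₂/Q₁) = −4 / ln(69.1/123.2) = 6.92 h.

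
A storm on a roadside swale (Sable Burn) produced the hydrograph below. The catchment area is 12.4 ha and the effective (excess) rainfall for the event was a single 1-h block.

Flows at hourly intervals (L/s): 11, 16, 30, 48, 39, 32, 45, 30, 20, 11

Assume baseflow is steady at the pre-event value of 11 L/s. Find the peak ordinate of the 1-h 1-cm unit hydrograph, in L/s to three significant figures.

Direct runoff: 0.0, 5.0, 19.0, 37.0, 28.0, 21.0, 34.0, 19.0, 9.0, 0.0 L/s; ΣQ_DR = 172.0 L/s, peak = 37.0 L/s.
Runoff depth d = ΣQ_DR·Δt / A = 172.0 × 3600 / (12.4 ha) = 4.994 mm.
The 1-cm UH is the DRH scaled by (10 mm)/d, so U_p = 37.0 × 10/4.994 = 74.1 L/s.

U_p ≈ 74.1 L/s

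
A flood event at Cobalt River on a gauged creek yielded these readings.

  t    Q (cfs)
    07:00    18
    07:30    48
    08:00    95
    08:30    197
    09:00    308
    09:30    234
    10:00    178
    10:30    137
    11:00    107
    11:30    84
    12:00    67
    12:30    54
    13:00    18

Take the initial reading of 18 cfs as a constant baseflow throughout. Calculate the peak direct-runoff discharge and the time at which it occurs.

Subtracting baseflow gives direct-runoff ordinates: 0.0, 30.0, 77.0, 179.0, 290.0, 216.0, 160.0, 119.0, 89.0, 66.0, 49.0, 36.0, 0.0 cfs.
The maximum is 290.0 cfs, occurring at the reading for t = 09:00.

Q_p = 290.0 cfs at t = 09:00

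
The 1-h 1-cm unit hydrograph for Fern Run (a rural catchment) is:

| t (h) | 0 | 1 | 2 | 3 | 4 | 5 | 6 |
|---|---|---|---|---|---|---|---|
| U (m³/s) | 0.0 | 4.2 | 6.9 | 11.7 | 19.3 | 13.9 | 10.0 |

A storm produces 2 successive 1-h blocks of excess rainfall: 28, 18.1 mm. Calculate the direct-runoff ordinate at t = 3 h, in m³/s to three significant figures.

Q ≈ 45.2 m³/s

By discrete convolution, Q_j = Σ (P_i / 10 mm) · U_{j−i}.
At t = 3 h (j=3): Q = (28/10)·11.7 + (18.1/10)·6.9 = 45.2 m³/s.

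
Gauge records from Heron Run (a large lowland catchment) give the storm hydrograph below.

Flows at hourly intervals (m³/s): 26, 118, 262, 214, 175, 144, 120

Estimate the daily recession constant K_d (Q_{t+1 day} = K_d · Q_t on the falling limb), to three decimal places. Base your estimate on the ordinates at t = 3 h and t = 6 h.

Between t = 3 h and t = 6 h the flow falls from 214 to 120 m³/s over 3×1 h = 3 h.
Per-interval ratio K = (120/214)^(1/3) = 0.8246; K_d = K^(24/1) = 0.010.

K_d ≈ 0.010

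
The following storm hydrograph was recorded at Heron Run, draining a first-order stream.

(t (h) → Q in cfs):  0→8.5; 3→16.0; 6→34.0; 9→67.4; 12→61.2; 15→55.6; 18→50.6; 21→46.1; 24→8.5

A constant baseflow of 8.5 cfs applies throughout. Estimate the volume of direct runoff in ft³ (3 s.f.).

V ≈ 2.93 × 10^6 ft³

Direct-runoff ordinates (Q − Q_b): 0.0, 7.5, 25.5, 58.9, 52.7, 47.1, 42.1, 37.6, 0.0 cfs.
ΣQ_DR = 271.4 cfs.
With Δt = 3 h = 10800 s, V = ΣQ_DR · Δt = 271.4 × 10800 = 2.93 × 10^6 ft³.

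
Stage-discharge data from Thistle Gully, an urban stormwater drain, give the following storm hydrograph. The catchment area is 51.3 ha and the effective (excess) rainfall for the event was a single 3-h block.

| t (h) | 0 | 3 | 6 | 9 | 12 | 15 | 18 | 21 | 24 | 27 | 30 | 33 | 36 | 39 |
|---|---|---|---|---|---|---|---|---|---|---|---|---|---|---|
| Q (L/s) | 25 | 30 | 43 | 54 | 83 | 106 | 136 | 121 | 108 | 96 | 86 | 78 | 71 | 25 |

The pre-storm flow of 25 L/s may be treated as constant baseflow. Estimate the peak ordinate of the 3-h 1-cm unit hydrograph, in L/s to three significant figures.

U_p ≈ 74.1 L/s

Direct runoff: 0.0, 5.0, 18.0, 29.0, 58.0, 81.0, 111.0, 96.0, 83.0, 71.0, 61.0, 53.0, 46.0, 0.0 L/s; ΣQ_DR = 712.0 L/s, peak = 111.0 L/s.
Runoff depth d = ΣQ_DR·Δt / A = 712.0 × 10800 / (51.3 ha) = 14.99 mm.
The 1-cm UH is the DRH scaled by (10 mm)/d, so U_p = 111.0 × 10/14.99 = 74.1 L/s.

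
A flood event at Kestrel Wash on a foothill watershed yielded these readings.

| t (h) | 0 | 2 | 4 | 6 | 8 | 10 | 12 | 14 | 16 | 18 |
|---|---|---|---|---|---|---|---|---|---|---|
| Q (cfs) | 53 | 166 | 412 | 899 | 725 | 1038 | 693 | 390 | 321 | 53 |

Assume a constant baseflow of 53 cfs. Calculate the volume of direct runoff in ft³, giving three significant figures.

V ≈ 3.04 × 10^7 ft³

Direct-runoff ordinates (Q − Q_b): 0.0, 113.0, 359.0, 846.0, 672.0, 985.0, 640.0, 337.0, 268.0, 0.0 cfs.
ΣQ_DR = 4220 cfs.
With Δt = 2 h = 7200 s, V = ΣQ_DR · Δt = 4220 × 7200 = 3.04 × 10^7 ft³.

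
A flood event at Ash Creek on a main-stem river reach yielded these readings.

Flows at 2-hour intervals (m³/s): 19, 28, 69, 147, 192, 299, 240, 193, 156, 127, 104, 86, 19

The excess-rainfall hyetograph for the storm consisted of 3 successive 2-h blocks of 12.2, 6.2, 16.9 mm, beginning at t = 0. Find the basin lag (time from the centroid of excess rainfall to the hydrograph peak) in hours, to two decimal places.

Centroid of excess rainfall: t_c = Σ P_i·t̄_i / ΣP_i = 3.2663 h (block centres at 1, 3, 5 h).
Hydrograph peak occurs at t = 10 h, so basin lag t_L = 10 − 3.2663 = 6.73 h.

t_L ≈ 6.73 h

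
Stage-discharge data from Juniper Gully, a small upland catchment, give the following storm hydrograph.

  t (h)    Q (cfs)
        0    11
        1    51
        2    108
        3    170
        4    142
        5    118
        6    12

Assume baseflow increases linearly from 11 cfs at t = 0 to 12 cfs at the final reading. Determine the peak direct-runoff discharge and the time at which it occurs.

Subtracting baseflow gives direct-runoff ordinates: 0.00, 39.83, 96.67, 158.50, 130.33, 106.17, 0.00 cfs.
The maximum is 158.50 cfs, occurring at the reading for t = 3 h.

Q_p = 158.50 cfs at t = 3 h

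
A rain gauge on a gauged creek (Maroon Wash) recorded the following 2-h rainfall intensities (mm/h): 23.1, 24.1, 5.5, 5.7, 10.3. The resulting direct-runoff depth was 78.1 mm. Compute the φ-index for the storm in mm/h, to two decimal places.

φ ≈ 6.15 mm/h

Only the 3 blocks with intensity above φ contribute runoff: 23.1, 24.1, 10.3 mm/h.
Σ(I−φ)·Δt = d  ⇒  (23.1+24.1+10.3 − 3φ)·2 = 78.1
φ = (57.50 − 78.1/2) / 3 = 6.15 mm/h.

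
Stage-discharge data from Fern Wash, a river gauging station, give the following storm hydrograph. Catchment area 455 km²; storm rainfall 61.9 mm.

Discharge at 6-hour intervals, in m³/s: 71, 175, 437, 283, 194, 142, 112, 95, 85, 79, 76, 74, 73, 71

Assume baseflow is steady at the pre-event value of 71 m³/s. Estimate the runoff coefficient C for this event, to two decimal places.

ΣQ_DR = 973.0 m³/s; V = ΣQ_DR·Δt = 2.102 × 10^7 m³.
Runoff depth d = V / A = 46.19 mm.
C = d / P = 46.19 / 61.9 = 0.75.

C ≈ 0.75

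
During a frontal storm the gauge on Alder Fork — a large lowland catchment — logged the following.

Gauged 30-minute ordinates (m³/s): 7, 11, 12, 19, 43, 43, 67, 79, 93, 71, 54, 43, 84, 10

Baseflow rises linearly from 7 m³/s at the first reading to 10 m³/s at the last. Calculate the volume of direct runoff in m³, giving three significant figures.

Direct-runoff ordinates (Q − Q_b): 0.00, 3.77, 4.54, 11.31, 35.08, 34.85, 58.62, 70.38, 84.15, 61.92, 44.69, 33.46, 74.23, 0.00 m³/s.
ΣQ_DR = 517.0 m³/s.
With Δt = 0.5 h = 1800 s, V = ΣQ_DR · Δt = 517.0 × 1800 = 9.31 × 10^5 m³.

V ≈ 9.31 × 10^5 m³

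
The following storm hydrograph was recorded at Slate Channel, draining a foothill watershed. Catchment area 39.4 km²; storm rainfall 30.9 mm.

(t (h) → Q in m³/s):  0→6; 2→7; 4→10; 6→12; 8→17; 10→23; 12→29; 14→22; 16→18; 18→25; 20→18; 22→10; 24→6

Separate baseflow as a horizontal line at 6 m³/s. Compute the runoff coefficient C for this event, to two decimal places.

C ≈ 0.74

ΣQ_DR = 125.0 m³/s; V = ΣQ_DR·Δt = 9.000 × 10^5 m³.
Runoff depth d = V / A = 22.84 mm.
C = d / P = 22.84 / 30.9 = 0.74.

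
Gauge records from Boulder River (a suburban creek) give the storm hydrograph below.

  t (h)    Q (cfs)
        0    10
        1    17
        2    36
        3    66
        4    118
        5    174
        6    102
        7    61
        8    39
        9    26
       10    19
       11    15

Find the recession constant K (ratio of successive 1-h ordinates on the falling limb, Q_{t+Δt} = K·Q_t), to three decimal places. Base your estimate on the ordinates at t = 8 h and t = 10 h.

K ≈ 0.698

Using the recession-limb readings at t = 8 h and t = 10 h: Q falls from 39 to 19 cfs over 2 intervals.
K = (Q₂/Q₁)^(1/2) = (19/39)^(1/2) = 0.698.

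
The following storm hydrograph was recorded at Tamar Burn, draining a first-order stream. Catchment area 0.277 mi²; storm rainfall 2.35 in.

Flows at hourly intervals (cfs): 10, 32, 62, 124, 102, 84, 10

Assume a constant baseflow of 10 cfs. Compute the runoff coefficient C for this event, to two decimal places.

ΣQ_DR = 354.0 cfs; V = ΣQ_DR·Δt = 1.274 × 10^6 ft³.
Runoff depth d = V / A = 1.980 in.
C = d / P = 1.980 / 2.35 = 0.84.

C ≈ 0.84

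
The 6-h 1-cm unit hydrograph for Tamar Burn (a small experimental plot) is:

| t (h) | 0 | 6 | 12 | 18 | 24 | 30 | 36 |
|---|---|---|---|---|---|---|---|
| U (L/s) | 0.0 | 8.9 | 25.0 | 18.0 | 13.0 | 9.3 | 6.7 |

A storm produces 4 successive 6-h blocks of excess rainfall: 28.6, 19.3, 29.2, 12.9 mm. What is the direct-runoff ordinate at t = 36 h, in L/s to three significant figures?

Q ≈ 98.3 L/s

By discrete convolution, Q_j = Σ (P_i / 10 mm) · U_{j−i}.
At t = 36 h (j=6): Q = (28.6/10)·6.7 + (19.3/10)·9.3 + (29.2/10)·13.0 + (12.9/10)·18.0 = 98.3 L/s.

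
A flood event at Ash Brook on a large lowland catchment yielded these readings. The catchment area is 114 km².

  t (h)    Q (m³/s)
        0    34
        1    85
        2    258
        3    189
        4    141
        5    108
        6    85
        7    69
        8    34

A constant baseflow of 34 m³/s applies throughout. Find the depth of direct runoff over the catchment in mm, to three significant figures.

d ≈ 22.0 mm

Direct runoff: 0.0, 51.0, 224.0, 155.0, 107.0, 74.0, 51.0, 35.0, 0.0 m³/s; ΣQ_DR = 697.0 m³/s.
V = ΣQ_DR · Δt = 697.0 × 3600 s = 2.509 × 10^6 m³.
Over A = 114 km², depth = V / A = 22.0 mm.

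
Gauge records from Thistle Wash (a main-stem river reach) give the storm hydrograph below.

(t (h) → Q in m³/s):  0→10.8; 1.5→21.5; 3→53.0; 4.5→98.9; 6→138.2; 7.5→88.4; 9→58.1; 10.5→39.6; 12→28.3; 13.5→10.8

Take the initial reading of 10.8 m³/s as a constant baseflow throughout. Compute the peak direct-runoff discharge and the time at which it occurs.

Subtracting baseflow gives direct-runoff ordinates: 0.0, 10.7, 42.2, 88.1, 127.4, 77.6, 47.3, 28.8, 17.5, 0.0 m³/s.
The maximum is 127.4 m³/s, occurring at the reading for t = 6 h.

Q_p = 127.4 m³/s at t = 6 h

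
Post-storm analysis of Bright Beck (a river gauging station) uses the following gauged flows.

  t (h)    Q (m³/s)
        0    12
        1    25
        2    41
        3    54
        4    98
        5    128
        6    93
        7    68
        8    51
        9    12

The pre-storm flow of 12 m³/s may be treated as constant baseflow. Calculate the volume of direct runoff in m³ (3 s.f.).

V ≈ 1.66 × 10^6 m³

Direct-runoff ordinates (Q − Q_b): 0.0, 13.0, 29.0, 42.0, 86.0, 116.0, 81.0, 56.0, 39.0, 0.0 m³/s.
ΣQ_DR = 462.0 m³/s.
With Δt = 1 h = 3600 s, V = ΣQ_DR · Δt = 462.0 × 3600 = 1.66 × 10^6 m³.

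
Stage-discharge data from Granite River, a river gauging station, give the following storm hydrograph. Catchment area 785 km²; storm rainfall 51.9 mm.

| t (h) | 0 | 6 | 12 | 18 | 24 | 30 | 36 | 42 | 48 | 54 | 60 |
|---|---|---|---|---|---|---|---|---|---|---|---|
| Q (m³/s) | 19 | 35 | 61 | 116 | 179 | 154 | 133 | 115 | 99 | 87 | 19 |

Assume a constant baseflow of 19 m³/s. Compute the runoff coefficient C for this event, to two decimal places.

C ≈ 0.43

ΣQ_DR = 808.0 m³/s; V = ΣQ_DR·Δt = 1.745 × 10^7 m³.
Runoff depth d = V / A = 22.23 mm.
C = d / P = 22.23 / 51.9 = 0.43.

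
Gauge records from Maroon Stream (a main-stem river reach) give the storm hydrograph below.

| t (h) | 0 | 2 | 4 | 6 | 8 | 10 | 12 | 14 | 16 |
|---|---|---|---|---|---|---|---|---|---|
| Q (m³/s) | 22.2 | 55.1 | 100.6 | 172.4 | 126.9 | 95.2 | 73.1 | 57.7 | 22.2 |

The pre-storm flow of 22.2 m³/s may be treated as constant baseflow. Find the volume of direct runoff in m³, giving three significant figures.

V ≈ 3.78 × 10^6 m³

Direct-runoff ordinates (Q − Q_b): 0.0, 32.9, 78.4, 150.2, 104.7, 73.0, 50.9, 35.5, 0.0 m³/s.
ΣQ_DR = 525.6 m³/s.
With Δt = 2 h = 7200 s, V = ΣQ_DR · Δt = 525.6 × 7200 = 3.78 × 10^6 m³.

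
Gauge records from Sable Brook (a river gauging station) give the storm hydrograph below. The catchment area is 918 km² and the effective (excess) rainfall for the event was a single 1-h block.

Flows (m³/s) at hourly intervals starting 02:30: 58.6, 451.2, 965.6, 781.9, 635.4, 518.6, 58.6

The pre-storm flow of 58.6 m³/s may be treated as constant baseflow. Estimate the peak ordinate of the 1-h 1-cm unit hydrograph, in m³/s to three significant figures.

Direct runoff: 0.0, 392.6, 907.0, 723.3, 576.8, 460.0, 0.0 m³/s; ΣQ_DR = 3060 m³/s, peak = 907.0 m³/s.
Runoff depth d = ΣQ_DR·Δt / A = 3060 × 3600 / (918 km²) = 12.00 mm.
The 1-cm UH is the DRH scaled by (10 mm)/d, so U_p = 907.0 × 10/12.00 = 756 m³/s.

U_p ≈ 756 m³/s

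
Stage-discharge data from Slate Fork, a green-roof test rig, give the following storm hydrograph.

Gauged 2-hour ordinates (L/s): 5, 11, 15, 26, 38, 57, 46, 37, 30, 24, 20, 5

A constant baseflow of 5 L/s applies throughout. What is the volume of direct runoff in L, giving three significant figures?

Direct-runoff ordinates (Q − Q_b): 0.0, 6.0, 10.0, 21.0, 33.0, 52.0, 41.0, 32.0, 25.0, 19.0, 15.0, 0.0 L/s.
ΣQ_DR = 254.0 L/s.
With Δt = 2 h = 7200 s, V = ΣQ_DR · Δt = 254.0 × 7200 = 1.83 × 10^6 L.

V ≈ 1.83 × 10^6 L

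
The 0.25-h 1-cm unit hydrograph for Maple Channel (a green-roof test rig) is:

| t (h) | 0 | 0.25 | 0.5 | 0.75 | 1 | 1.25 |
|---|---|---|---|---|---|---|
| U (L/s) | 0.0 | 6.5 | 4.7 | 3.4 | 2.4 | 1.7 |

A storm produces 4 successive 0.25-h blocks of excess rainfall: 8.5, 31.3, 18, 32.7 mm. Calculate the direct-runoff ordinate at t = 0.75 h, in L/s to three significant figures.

Q ≈ 29.3 L/s

By discrete convolution, Q_j = Σ (P_i / 10 mm) · U_{j−i}.
At t = 0.75 h (j=3): Q = (8.5/10)·3.4 + (31.3/10)·4.7 + (18/10)·6.5 + (32.7/10)·0.0 = 29.3 L/s.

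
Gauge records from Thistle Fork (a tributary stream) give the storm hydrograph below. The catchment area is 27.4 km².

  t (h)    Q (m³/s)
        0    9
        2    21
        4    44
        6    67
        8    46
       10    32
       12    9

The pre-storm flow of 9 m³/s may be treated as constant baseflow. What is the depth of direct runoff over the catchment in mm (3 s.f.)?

Direct runoff: 0.0, 12.0, 35.0, 58.0, 37.0, 23.0, 0.0 m³/s; ΣQ_DR = 165.0 m³/s.
V = ΣQ_DR · Δt = 165.0 × 7200 s = 1.188 × 10^6 m³.
Over A = 27.4 km², depth = V / A = 43.4 mm.

d ≈ 43.4 mm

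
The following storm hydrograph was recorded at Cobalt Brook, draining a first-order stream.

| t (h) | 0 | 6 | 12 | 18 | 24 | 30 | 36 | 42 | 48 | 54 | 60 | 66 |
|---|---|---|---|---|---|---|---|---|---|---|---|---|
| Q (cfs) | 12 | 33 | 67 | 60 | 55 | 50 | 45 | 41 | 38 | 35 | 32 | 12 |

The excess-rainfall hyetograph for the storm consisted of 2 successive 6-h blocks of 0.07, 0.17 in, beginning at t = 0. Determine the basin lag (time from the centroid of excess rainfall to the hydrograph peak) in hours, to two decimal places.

Centroid of excess rainfall: t_c = Σ P_i·t̄_i / ΣP_i = 7.2500 h (block centres at 3, 9 h).
Hydrograph peak occurs at t = 12 h, so basin lag t_L = 12 − 7.2500 = 4.75 h.

t_L ≈ 4.75 h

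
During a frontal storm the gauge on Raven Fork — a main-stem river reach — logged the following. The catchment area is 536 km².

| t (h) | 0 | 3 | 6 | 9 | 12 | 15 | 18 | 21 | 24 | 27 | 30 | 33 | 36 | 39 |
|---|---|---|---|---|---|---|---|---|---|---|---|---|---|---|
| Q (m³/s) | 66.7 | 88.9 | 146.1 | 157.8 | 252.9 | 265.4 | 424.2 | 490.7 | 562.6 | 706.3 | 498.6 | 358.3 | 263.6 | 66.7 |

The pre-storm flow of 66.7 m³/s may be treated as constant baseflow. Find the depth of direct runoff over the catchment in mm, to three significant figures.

Direct runoff: 0.0, 22.2, 79.4, 91.1, 186.2, 198.7, 357.5, 424.0, 495.9, 639.6, 431.9, 291.6, 196.9, 0.0 m³/s; ΣQ_DR = 3415 m³/s.
V = ΣQ_DR · Δt = 3415 × 10800 s = 3.688 × 10^7 m³.
Over A = 536 km², depth = V / A = 68.8 mm.

d ≈ 68.8 mm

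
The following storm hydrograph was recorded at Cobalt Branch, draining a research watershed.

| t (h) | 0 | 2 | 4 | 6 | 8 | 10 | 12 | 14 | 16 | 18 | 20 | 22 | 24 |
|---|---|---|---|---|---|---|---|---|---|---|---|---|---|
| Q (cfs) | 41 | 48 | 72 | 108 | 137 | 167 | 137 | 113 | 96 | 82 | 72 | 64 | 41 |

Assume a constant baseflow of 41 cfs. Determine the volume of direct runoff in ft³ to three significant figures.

V ≈ 4.64 × 10^6 ft³

Direct-runoff ordinates (Q − Q_b): 0.0, 7.0, 31.0, 67.0, 96.0, 126.0, 96.0, 72.0, 55.0, 41.0, 31.0, 23.0, 0.0 cfs.
ΣQ_DR = 645.0 cfs.
With Δt = 2 h = 7200 s, V = ΣQ_DR · Δt = 645.0 × 7200 = 4.64 × 10^6 ft³.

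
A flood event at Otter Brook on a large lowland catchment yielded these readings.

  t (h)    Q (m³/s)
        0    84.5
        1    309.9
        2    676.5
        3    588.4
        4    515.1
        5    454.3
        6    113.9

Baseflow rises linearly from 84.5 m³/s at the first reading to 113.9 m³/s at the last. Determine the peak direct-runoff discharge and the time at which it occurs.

Q_p = 582.20 m³/s at t = 2 h

Subtracting baseflow gives direct-runoff ordinates: 0.00, 220.50, 582.20, 489.20, 411.00, 345.30, 0.00 m³/s.
The maximum is 582.20 m³/s, occurring at the reading for t = 2 h.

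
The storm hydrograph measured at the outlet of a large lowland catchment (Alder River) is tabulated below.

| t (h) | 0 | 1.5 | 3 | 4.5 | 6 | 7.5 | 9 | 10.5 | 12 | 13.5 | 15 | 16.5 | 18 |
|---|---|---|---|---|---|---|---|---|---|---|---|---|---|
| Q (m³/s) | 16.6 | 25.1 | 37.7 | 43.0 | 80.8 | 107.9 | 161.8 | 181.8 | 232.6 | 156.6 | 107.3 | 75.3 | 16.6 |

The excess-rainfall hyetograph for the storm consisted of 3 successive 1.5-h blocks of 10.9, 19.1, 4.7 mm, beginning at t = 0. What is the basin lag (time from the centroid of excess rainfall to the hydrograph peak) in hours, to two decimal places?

Centroid of excess rainfall: t_c = Σ P_i·t̄_i / ΣP_i = 1.9820 h (block centres at 0.75, 2.25, 3.75 h).
Hydrograph peak occurs at t = 12 h, so basin lag t_L = 12 − 1.9820 = 10.02 h.

t_L ≈ 10.02 h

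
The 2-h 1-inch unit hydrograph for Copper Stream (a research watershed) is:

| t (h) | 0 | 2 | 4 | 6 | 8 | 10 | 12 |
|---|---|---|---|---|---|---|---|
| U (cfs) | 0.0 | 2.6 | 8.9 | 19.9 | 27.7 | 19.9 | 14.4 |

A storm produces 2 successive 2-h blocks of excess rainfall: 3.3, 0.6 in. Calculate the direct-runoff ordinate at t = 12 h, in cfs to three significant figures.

By discrete convolution, Q_j = Σ (P_i / 1 in) · U_{j−i}.
At t = 12 h (j=6): Q = (3.3/1)·14.4 + (0.6/1)·19.9 = 59.5 cfs.

Q ≈ 59.5 cfs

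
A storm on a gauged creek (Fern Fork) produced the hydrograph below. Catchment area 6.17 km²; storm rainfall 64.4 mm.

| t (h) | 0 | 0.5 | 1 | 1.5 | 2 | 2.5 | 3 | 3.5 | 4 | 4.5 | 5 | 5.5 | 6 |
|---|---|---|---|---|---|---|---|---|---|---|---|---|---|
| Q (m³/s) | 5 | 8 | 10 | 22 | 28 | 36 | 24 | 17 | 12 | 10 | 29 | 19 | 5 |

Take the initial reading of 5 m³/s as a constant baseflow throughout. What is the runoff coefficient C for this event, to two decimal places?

C ≈ 0.72

ΣQ_DR = 160.0 m³/s; V = ΣQ_DR·Δt = 2.880 × 10^5 m³.
Runoff depth d = V / A = 46.68 mm.
C = d / P = 46.68 / 64.4 = 0.72.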